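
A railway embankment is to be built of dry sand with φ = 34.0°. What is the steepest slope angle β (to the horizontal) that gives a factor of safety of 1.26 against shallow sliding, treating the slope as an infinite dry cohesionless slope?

β = 28.2°

For an infinite dry cohesionless slope FS = tanφ/tanβ, so tanβ = tanφ / FS.
tanβ = tan34.0° / 1.26 = 0.6745 / 1.26 = 0.5353
β = arctan(0.5353) = 28.16°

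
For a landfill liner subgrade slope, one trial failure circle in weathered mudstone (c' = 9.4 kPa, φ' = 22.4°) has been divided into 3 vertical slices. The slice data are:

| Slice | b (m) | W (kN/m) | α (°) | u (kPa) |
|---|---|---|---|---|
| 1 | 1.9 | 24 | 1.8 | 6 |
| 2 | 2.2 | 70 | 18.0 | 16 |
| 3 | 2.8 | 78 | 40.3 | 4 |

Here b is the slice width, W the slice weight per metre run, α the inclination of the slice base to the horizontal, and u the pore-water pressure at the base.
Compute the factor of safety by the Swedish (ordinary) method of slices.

Ordinary method of slices: FS = Σ[c'·Δl_i + (W_i cosα_i − u_i·Δl_i)·tanφ'] / Σ W_i sinα_i, with Δl_i = b_i / cosα_i.
Slice 1: Δl = 1.9/cos1.8° = 1.901 m; N'_1 = 24·cos1.8° − 6·1.901 = 12.6; c'Δl = 17.87; W sinα = 0.8
Slice 2: Δl = 2.2/cos18.0° = 2.313 m; N'_2 = 70·cos18.0° − 16·2.313 = 29.6; c'Δl = 21.74; W sinα = 21.6
Slice 3: Δl = 2.8/cos40.3° = 3.671 m; N'_3 = 78·cos40.3° − 4·3.671 = 44.8; c'Δl = 34.51; W sinα = 50.4
Σc'Δl = 74.1 kN/m; ΣN' = 86.9 kN/m; ΣW sinα = 72.8 kN/m
Resisting = 74.1 + 86.9·tan22.4° = 74.1 + 35.8 = 110.0 kN/m
FS = 110.0 / 72.8 = 1.510

FS = 1.51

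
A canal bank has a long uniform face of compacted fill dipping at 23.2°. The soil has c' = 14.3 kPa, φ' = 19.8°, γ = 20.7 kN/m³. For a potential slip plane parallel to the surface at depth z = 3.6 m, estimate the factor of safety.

FS = 1.37

For an infinite slope with a slip plane parallel to the surface (no pore pressure): FS = [c' + γz cos²β tanφ'] / [γz sinβ cosβ].
γz = 20.7·3.6 = 74.52 kN/m²
Numerator = 14.3 + 74.52·cos²23.2°·tan19.8° = 14.3 + 74.52·0.8448·0.3600 = 36.965 kPa
Denominator = 74.52·sin23.2°·cos23.2° = 74.52·0.3939·0.9191 = 26.983 kPa
FS = 36.965 / 26.983 = 1.370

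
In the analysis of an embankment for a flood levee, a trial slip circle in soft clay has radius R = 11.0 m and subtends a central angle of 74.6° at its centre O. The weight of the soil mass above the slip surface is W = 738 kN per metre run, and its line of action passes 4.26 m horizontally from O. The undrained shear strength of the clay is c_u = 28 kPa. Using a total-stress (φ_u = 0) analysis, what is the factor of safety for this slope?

Taking moments about the centre O, the resisting moment is provided by the undrained shear strength acting along the arc:
Arc length L_a = R·θ = 11.0·(74.6°·π/180) = 11.0·1.3020 = 14.32 m
M_R = c_u·L_a·R = 28·14.32·11.0 = 4411.2 kN·m/m
M_D = W·d = 738·4.26 = 3143.9 kN·m/m
FS = M_R / M_D = 4411.2 / 3143.9 = 1.403

FS = 1.40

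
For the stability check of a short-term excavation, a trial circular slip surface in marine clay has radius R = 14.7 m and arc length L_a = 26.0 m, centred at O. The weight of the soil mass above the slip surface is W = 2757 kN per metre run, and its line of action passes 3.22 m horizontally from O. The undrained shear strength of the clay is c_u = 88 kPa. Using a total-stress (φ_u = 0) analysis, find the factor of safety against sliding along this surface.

FS = 3.79

Taking moments about the centre O, the resisting moment is provided by the undrained shear strength acting along the arc:
M_R = c_u·L_a·R = 88·26.00·14.7 = 33633.6 kN·m/m
M_D = W·d = 2757·3.22 = 8877.5 kN·m/m
FS = M_R / M_D = 33633.6 / 8877.5 = 3.789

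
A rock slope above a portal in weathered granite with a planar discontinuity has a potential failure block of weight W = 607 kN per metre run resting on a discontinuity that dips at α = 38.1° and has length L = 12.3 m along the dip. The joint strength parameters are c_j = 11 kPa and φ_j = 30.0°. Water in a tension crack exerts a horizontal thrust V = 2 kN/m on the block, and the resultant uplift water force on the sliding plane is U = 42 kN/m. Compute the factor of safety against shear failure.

FS = 1.03

Resolving the block weight along and normal to the plane and applying the Mohr–Coulomb strength on the joint:
N' = W cosα − U − V sinα = 607·cos38.1° − 42 − 2·sin38.1° = 434.4 kN/m
Driving force T = W sinα + V cosα = 607·sin38.1° + 2·cos38.1° = 376.1 kN/m
Resisting force R = c_j·L + N'·tanφ_j = 11·12.3 + 434.4·tan30.0° = 135.3 + 250.8 = 386.1 kN/m
FS = R / T = 386.1 / 376.1 = 1.027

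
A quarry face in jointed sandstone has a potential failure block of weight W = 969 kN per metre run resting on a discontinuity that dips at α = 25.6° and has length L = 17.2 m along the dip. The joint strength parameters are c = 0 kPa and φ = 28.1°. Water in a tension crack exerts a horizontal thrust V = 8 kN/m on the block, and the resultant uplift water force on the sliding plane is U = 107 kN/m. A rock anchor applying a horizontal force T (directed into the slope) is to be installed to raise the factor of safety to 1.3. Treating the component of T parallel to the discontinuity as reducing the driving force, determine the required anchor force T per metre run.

Resolving forces along and normal to the sliding plane, with the horizontal anchor force T adding T·sinα to the effective normal force and T·cosα acting up the plane against the driving force:
FS = [cL + (W cosα − U − V sinα + T sinα) tanφ] / [W sinα + V cosα − T cosα]
Without the anchor: N' = 763.4 kN/m, driving T_d = 425.9 kN/m, resisting R = 0·17.2 + 763.4·tan28.1° = 407.6 kN/m, FS = 0.96.
Setting FS = 1.3 and solving for T:
1.3·(425.9 − T cos25.6°) = 407.6 + T sin25.6°·tan28.1°
T·(sin25.6°·tan28.1° + 1.3·cos25.6°) = 1.3·425.9 − 407.6
T·(0.4321·0.5340 + 1.3·0.9018) = 553.7 − 407.6 = 146.0
T·1.4031 = 146.0
T = 104.1 kN/m

T = 104 kN/m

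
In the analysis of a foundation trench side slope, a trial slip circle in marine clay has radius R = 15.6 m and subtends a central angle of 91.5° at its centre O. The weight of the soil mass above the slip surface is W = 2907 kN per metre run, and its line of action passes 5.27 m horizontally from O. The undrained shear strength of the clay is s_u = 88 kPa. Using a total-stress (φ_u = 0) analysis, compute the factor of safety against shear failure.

Taking moments about the centre O, the resisting moment is provided by the undrained shear strength acting along the arc:
Arc length L_a = R·θ = 15.6·(91.5°·π/180) = 15.6·1.5970 = 24.91 m
M_R = s_u·L_a·R = 88·24.91·15.6 = 34200.3 kN·m/m
M_D = W·d = 2907·5.27 = 15319.9 kN·m/m
FS = M_R / M_D = 34200.3 / 15319.9 = 2.232

FS = 2.23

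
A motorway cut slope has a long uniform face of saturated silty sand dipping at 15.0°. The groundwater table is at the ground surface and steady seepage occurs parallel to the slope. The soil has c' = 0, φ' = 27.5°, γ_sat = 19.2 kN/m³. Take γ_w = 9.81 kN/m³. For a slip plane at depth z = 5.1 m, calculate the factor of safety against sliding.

FS = 0.95

With seepage parallel to the slope and the water table at the surface, the effective normal stress on the slip plane uses the buoyant unit weight γ' = γ_sat − γ_w while the driving shear stress uses γ_sat:
FS = [c' + γ' z cos²β tanφ'] / [γ_sat z sinβ cosβ]
(For c' = 0 this reduces to FS = (γ'/γ_sat)·tanφ'/tanβ.)
γ' = 19.2 − 9.81 = 9.39 kN/m³
Numerator = 0.0 + 9.39·5.1·cos²15.0°·tan27.5° = 0.0 + 9.39·5.1·0.9330·0.5206 = 23.259 kPa
Denominator = 19.2·5.1·sin15.0°·cos15.0° = 19.2·5.1·0.2588·0.9659 = 24.480 kPa
FS = 23.259 / 24.480 = 0.950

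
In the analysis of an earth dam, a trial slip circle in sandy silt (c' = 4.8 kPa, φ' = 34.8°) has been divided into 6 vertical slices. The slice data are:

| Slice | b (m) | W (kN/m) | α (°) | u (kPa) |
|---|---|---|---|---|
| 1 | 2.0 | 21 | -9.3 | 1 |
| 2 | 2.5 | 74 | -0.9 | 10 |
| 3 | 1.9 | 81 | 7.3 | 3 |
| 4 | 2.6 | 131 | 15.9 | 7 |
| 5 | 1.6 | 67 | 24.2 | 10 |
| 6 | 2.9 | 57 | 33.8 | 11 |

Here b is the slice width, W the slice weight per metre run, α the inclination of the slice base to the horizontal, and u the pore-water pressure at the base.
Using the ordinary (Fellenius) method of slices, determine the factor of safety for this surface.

FS = 2.77

Ordinary method of slices: FS = Σ[c'·Δl_i + (W_i cosα_i − u_i·Δl_i)·tanφ'] / Σ W_i sinα_i, with Δl_i = b_i / cosα_i.
Slice 1: Δl = 2.0/cos(-9.3°) = 2.027 m; N'_1 = 21·cos(-9.3°) − 1·2.027 = 18.7; c'Δl = 9.73; W sinα = -3.4
Slice 2: Δl = 2.5/cos(-0.9°) = 2.500 m; N'_2 = 74·cos(-0.9°) − 10·2.500 = 49.0; c'Δl = 12.00; W sinα = -1.2
Slice 3: Δl = 1.9/cos7.3° = 1.916 m; N'_3 = 81·cos7.3° − 3·1.916 = 74.6; c'Δl = 9.19; W sinα = 10.3
Slice 4: Δl = 2.6/cos15.9° = 2.703 m; N'_4 = 131·cos15.9° − 7·2.703 = 107.1; c'Δl = 12.98; W sinα = 35.9
Slice 5: Δl = 1.6/cos24.2° = 1.754 m; N'_5 = 67·cos24.2° − 10·1.754 = 43.6; c'Δl = 8.42; W sinα = 27.5
Slice 6: Δl = 2.9/cos33.8° = 3.490 m; N'_6 = 57·cos33.8° − 11·3.490 = 9.0; c'Δl = 16.75; W sinα = 31.7
Σc'Δl = 69.1 kN/m; ΣN' = 301.9 kN/m; ΣW sinα = 100.8 kN/m
Resisting = 69.1 + 301.9·tan34.8° = 69.1 + 209.8 = 278.9 kN/m
FS = 278.9 / 100.8 = 2.767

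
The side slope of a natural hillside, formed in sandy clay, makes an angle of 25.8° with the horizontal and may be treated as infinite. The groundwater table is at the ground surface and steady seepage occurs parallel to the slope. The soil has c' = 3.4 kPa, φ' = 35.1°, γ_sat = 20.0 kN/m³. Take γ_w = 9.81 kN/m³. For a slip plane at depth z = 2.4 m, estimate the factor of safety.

FS = 0.92

With seepage parallel to the slope and the water table at the surface, the effective normal stress on the slip plane uses the buoyant unit weight γ' = γ_sat − γ_w while the driving shear stress uses γ_sat:
FS = [c' + γ' z cos²β tanφ'] / [γ_sat z sinβ cosβ]
γ' = 20.0 − 9.81 = 10.19 kN/m³
Numerator = 3.4 + 10.19·2.4·cos²25.8°·tan35.1° = 3.4 + 10.19·2.4·0.8106·0.7028 = 17.332 kPa
Denominator = 20.0·2.4·sin25.8°·cos25.8° = 20.0·2.4·0.4352·0.9003 = 18.809 kPa
FS = 17.332 / 18.809 = 0.921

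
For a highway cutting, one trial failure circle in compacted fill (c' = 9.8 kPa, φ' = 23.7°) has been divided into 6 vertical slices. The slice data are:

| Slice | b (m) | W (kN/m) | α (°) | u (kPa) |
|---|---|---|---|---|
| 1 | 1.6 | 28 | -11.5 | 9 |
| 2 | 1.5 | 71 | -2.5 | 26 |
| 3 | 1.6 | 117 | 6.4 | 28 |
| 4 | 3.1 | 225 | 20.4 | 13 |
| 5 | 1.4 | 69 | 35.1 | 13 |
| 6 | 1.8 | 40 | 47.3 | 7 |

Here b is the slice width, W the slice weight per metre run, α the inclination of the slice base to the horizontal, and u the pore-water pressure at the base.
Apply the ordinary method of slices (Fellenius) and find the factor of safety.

Ordinary method of slices: FS = Σ[c'·Δl_i + (W_i cosα_i − u_i·Δl_i)·tanφ'] / Σ W_i sinα_i, with Δl_i = b_i / cosα_i.
Slice 1: Δl = 1.6/cos(-11.5°) = 1.633 m; N'_1 = 28·cos(-11.5°) − 9·1.633 = 12.7; c'Δl = 16.00; W sinα = -5.6
Slice 2: Δl = 1.5/cos(-2.5°) = 1.501 m; N'_2 = 71·cos(-2.5°) − 26·1.501 = 31.9; c'Δl = 14.71; W sinα = -3.1
Slice 3: Δl = 1.6/cos6.4° = 1.610 m; N'_3 = 117·cos6.4° − 28·1.610 = 71.2; c'Δl = 15.78; W sinα = 13.0
Slice 4: Δl = 3.1/cos20.4° = 3.307 m; N'_4 = 225·cos20.4° − 13·3.307 = 167.9; c'Δl = 32.41; W sinα = 78.4
Slice 5: Δl = 1.4/cos35.1° = 1.711 m; N'_5 = 69·cos35.1° − 13·1.711 = 34.2; c'Δl = 16.77; W sinα = 39.7
Slice 6: Δl = 1.8/cos47.3° = 2.654 m; N'_6 = 40·cos47.3° − 7·2.654 = 8.5; c'Δl = 26.01; W sinα = 29.4
Σc'Δl = 121.7 kN/m; ΣN' = 326.5 kN/m; ΣW sinα = 151.9 kN/m
Resisting = 121.7 + 326.5·tan23.7° = 121.7 + 143.3 = 265.0 kN/m
FS = 265.0 / 151.9 = 1.745

FS = 1.74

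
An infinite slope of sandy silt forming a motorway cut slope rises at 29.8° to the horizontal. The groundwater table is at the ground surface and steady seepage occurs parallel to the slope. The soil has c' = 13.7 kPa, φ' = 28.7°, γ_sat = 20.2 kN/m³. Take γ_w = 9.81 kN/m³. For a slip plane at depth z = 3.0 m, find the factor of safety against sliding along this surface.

With seepage parallel to the slope and the water table at the surface, the effective normal stress on the slip plane uses the buoyant unit weight γ' = γ_sat − γ_w while the driving shear stress uses γ_sat:
FS = [c' + γ' z cos²β tanφ'] / [γ_sat z sinβ cosβ]
γ' = 20.2 − 9.81 = 10.39 kN/m³
Numerator = 13.7 + 10.39·3.0·cos²29.8°·tan28.7° = 13.7 + 10.39·3.0·0.7530·0.5475 = 26.550 kPa
Denominator = 20.2·3.0·sin29.8°·cos29.8° = 20.2·3.0·0.4970·0.8678 = 26.134 kPa
FS = 26.550 / 26.134 = 1.016

FS = 1.02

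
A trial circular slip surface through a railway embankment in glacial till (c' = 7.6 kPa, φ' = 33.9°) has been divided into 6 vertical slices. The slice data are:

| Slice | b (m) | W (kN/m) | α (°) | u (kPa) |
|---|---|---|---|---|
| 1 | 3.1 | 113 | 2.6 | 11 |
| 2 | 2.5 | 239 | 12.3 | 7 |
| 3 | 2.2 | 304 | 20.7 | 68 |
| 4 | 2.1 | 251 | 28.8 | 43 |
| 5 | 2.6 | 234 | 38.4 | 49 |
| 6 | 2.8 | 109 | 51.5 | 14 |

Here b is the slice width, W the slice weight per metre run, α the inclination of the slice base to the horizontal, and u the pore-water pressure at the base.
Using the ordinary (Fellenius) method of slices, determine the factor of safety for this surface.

Ordinary method of slices: FS = Σ[c'·Δl_i + (W_i cosα_i − u_i·Δl_i)·tanφ'] / Σ W_i sinα_i, with Δl_i = b_i / cosα_i.
Slice 1: Δl = 3.1/cos2.6° = 3.103 m; N'_1 = 113·cos2.6° − 11·3.103 = 78.7; c'Δl = 23.58; W sinα = 5.1
Slice 2: Δl = 2.5/cos12.3° = 2.559 m; N'_2 = 239·cos12.3° − 7·2.559 = 215.6; c'Δl = 19.45; W sinα = 50.9
Slice 3: Δl = 2.2/cos20.7° = 2.352 m; N'_3 = 304·cos20.7° − 68·2.352 = 124.5; c'Δl = 17.87; W sinα = 107.5
Slice 4: Δl = 2.1/cos28.8° = 2.396 m; N'_4 = 251·cos28.8° − 43·2.396 = 116.9; c'Δl = 18.21; W sinα = 120.9
Slice 5: Δl = 2.6/cos38.4° = 3.318 m; N'_5 = 234·cos38.4° − 49·3.318 = 20.8; c'Δl = 25.21; W sinα = 145.3
Slice 6: Δl = 2.8/cos51.5° = 4.498 m; N'_6 = 109·cos51.5° − 14·4.498 = 4.9; c'Δl = 34.18; W sinα = 85.3
Σc'Δl = 138.5 kN/m; ΣN' = 561.4 kN/m; ΣW sinα = 515.1 kN/m
Resisting = 138.5 + 561.4·tan33.9° = 138.5 + 377.3 = 515.8 kN/m
FS = 515.8 / 515.1 = 1.001

FS = 1.00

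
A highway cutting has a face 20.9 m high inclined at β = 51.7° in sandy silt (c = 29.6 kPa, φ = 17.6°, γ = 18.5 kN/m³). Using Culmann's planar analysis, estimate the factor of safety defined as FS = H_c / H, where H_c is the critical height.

FS = 1.33

H_c = (4c/γ) · sinβ cosφ / [1 − cos(β − φ)]
    = (4·29.6/18.5) · sin51.7°·cos17.6° / [1 − cos34.1°]
    = 6.400 · 0.7480 / 0.1719 = 27.84 m
FS = H_c / H = 27.84 / 20.9 = 1.332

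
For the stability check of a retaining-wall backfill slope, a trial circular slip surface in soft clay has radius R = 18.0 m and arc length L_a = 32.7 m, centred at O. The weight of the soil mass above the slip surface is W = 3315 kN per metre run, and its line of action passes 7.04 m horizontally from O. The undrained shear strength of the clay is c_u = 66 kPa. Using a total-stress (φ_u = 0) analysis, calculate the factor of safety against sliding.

FS = 1.66

Taking moments about the centre O, the resisting moment is provided by the undrained shear strength acting along the arc:
M_R = c_u·L_a·R = 66·32.70·18.0 = 38847.6 kN·m/m
M_D = W·d = 3315·7.04 = 23337.6 kN·m/m
FS = M_R / M_D = 38847.6 / 23337.6 = 1.665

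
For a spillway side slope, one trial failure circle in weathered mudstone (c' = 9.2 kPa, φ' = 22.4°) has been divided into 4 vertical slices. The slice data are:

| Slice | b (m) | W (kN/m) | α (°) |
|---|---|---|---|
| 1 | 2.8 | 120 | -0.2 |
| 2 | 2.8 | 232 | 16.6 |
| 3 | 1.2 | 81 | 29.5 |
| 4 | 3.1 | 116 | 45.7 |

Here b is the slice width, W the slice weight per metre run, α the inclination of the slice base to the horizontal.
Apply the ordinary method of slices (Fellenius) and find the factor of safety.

Ordinary method of slices: FS = Σ[c'·Δl_i + (W_i cosα_i)·tanφ'] / Σ W_i sinα_i, with Δl_i = b_i / cosα_i.
Slice 1: Δl = 2.8/cos(-0.2°) = 2.800 m; N'_1 = 120·cos(-0.2°) = 120.0; c'Δl = 25.76; W sinα = -0.4
Slice 2: Δl = 2.8/cos16.6° = 2.922 m; N'_2 = 232·cos16.6° = 222.3; c'Δl = 26.88; W sinα = 66.3
Slice 3: Δl = 1.2/cos29.5° = 1.379 m; N'_3 = 81·cos29.5° = 70.5; c'Δl = 12.68; W sinα = 39.9
Slice 4: Δl = 3.1/cos45.7° = 4.439 m; N'_4 = 116·cos45.7° = 81.0; c'Δl = 40.84; W sinα = 83.0
Σc'Δl = 106.2 kN/m; ΣN' = 493.8 kN/m; ΣW sinα = 188.8 kN/m
Resisting = 106.2 + 493.8·tan22.4° = 106.2 + 203.5 = 309.7 kN/m
FS = 309.7 / 188.8 = 1.641

FS = 1.64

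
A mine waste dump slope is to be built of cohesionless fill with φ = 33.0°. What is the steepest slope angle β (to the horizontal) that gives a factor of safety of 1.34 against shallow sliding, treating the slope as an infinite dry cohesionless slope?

β = 25.9°

For an infinite dry cohesionless slope FS = tanφ/tanβ, so tanβ = tanφ / FS.
tanβ = tan33.0° / 1.34 = 0.6494 / 1.34 = 0.4846
β = arctan(0.4846) = 25.86°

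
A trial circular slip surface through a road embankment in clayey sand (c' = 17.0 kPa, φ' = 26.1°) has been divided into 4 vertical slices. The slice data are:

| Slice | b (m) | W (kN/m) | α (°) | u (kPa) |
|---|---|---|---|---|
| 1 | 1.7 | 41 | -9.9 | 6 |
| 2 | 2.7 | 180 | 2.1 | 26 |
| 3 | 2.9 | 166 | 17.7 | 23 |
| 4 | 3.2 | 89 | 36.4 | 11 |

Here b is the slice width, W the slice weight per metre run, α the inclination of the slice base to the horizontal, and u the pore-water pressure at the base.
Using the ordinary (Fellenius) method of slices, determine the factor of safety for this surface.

FS = 3.11

Ordinary method of slices: FS = Σ[c'·Δl_i + (W_i cosα_i − u_i·Δl_i)·tanφ'] / Σ W_i sinα_i, with Δl_i = b_i / cosα_i.
Slice 1: Δl = 1.7/cos(-9.9°) = 1.726 m; N'_1 = 41·cos(-9.9°) − 6·1.726 = 30.0; c'Δl = 29.34; W sinα = -7.0
Slice 2: Δl = 2.7/cos2.1° = 2.702 m; N'_2 = 180·cos2.1° − 26·2.702 = 109.6; c'Δl = 45.93; W sinα = 6.6
Slice 3: Δl = 2.9/cos17.7° = 3.044 m; N'_3 = 166·cos17.7° − 23·3.044 = 88.1; c'Δl = 51.75; W sinα = 50.5
Slice 4: Δl = 3.2/cos36.4° = 3.976 m; N'_4 = 89·cos36.4° − 11·3.976 = 27.9; c'Δl = 67.59; W sinα = 52.8
Σc'Δl = 194.6 kN/m; ΣN' = 255.7 kN/m; ΣW sinα = 102.8 kN/m
Resisting = 194.6 + 255.7·tan26.1° = 194.6 + 125.3 = 319.9 kN/m
FS = 319.9 / 102.8 = 3.111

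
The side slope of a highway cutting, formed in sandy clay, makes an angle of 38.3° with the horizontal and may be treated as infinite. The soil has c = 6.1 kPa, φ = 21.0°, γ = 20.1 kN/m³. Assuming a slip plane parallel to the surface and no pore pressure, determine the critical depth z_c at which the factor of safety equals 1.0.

z_c = 1.21 m

Setting FS = 1.00 in FS = [c + γz cos²β tanφ] / [γz sinβ cosβ] and solving for z:
z = c / [γ cosβ (FS·sinβ − cosβ·tanφ)]
  = 6.1 / [20.1·cos38.3°·(1.00·sin38.3° − cos38.3°·tan21.0°)]
  = 6.1 / [20.1·0.7848·(1.00·0.6198 − 0.7848·0.3839)]
  = 6.1 / 5.0245 = 1.214 m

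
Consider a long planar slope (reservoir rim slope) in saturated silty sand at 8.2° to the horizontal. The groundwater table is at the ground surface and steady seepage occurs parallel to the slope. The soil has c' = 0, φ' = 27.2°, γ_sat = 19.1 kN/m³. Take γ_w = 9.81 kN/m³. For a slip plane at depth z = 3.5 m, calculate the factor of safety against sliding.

With seepage parallel to the slope and the water table at the surface, the effective normal stress on the slip plane uses the buoyant unit weight γ' = γ_sat − γ_w while the driving shear stress uses γ_sat:
FS = [c' + γ' z cos²β tanφ'] / [γ_sat z sinβ cosβ]
(For c' = 0 this reduces to FS = (γ'/γ_sat)·tanφ'/tanβ.)
γ' = 19.1 − 9.81 = 9.29 kN/m³
Numerator = 0.0 + 9.29·3.5·cos²8.2°·tan27.2° = 0.0 + 9.29·3.5·0.9797·0.5139 = 16.370 kPa
Denominator = 19.1·3.5·sin8.2°·cos8.2° = 19.1·3.5·0.1426·0.9898 = 9.437 kPa
FS = 16.370 / 9.437 = 1.735

FS = 1.73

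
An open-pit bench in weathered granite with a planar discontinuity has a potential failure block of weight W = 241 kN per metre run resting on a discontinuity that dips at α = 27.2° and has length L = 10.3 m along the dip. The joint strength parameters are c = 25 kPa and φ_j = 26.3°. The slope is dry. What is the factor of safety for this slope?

Resolving the block weight along and normal to the plane and applying the Mohr–Coulomb strength on the joint:
N' = W cosα = 241·cos27.2° = 214.3 kN/m
Driving force T = W sinα = 241·sin27.2° = 110.2 kN/m
Resisting force R = c·L + N'·tanφ_j = 25·10.3 + 214.3·tan26.3° = 257.5 + 105.9 = 363.4 kN/m
FS = R / T = 363.4 / 110.2 = 3.299

FS = 3.30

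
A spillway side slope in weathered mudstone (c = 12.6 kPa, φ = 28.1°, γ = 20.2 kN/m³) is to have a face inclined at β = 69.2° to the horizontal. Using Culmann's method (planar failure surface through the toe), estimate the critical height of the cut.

Culmann's analysis gives the critical failure plane at α_cr = (β + φ)/2 = (69.2 + 28.1)/2 = 48.7°, and the critical height
H_c = (4c/γ) · sinβ cosφ / [1 − cos(β − φ)]
    = (4·12.6/20.2) · sin69.2°·cos28.1° / [1 − cos(41.1°)]
    = 2.495 · 0.9348·0.8821 / [1 − 0.7536]
    = 2.495 · 0.8246 / 0.2464
    = 8.35 m

H_c = 8.35 m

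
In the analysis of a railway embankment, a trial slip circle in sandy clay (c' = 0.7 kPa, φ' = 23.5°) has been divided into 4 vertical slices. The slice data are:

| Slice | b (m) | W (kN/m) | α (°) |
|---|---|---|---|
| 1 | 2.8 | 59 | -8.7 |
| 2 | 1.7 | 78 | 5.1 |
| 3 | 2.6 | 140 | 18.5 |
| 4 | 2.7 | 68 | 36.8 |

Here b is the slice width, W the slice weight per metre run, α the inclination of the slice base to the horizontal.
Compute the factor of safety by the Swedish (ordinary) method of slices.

Ordinary method of slices: FS = Σ[c'·Δl_i + (W_i cosα_i)·tanφ'] / Σ W_i sinα_i, with Δl_i = b_i / cosα_i.
Slice 1: Δl = 2.8/cos(-8.7°) = 2.833 m; N'_1 = 59·cos(-8.7°) = 58.3; c'Δl = 1.98; W sinα = -8.9
Slice 2: Δl = 1.7/cos5.1° = 1.707 m; N'_2 = 78·cos5.1° = 77.7; c'Δl = 1.19; W sinα = 6.9
Slice 3: Δl = 2.6/cos18.5° = 2.742 m; N'_3 = 140·cos18.5° = 132.8; c'Δl = 1.92; W sinα = 44.4
Slice 4: Δl = 2.7/cos36.8° = 3.372 m; N'_4 = 68·cos36.8° = 54.4; c'Δl = 2.36; W sinα = 40.7
Σc'Δl = 7.5 kN/m; ΣN' = 323.2 kN/m; ΣW sinα = 83.2 kN/m
Resisting = 7.5 + 323.2·tan23.5° = 7.5 + 140.5 = 148.0 kN/m
FS = 148.0 / 83.2 = 1.780

FS = 1.78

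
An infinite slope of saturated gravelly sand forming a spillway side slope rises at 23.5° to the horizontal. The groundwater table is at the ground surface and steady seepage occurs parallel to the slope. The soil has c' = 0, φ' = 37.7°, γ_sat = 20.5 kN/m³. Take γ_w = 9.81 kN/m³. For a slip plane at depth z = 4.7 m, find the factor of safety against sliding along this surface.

FS = 0.93

With seepage parallel to the slope and the water table at the surface, the effective normal stress on the slip plane uses the buoyant unit weight γ' = γ_sat − γ_w while the driving shear stress uses γ_sat:
FS = [c' + γ' z cos²β tanφ'] / [γ_sat z sinβ cosβ]
(For c' = 0 this reduces to FS = (γ'/γ_sat)·tanφ'/tanβ.)
γ' = 20.5 − 9.81 = 10.69 kN/m³
Numerator = 0.0 + 10.69·4.7·cos²23.5°·tan37.7° = 0.0 + 10.69·4.7·0.8410·0.7729 = 32.658 kPa
Denominator = 20.5·4.7·sin23.5°·cos23.5° = 20.5·4.7·0.3987·0.9171 = 35.233 kPa
FS = 32.658 / 35.233 = 0.927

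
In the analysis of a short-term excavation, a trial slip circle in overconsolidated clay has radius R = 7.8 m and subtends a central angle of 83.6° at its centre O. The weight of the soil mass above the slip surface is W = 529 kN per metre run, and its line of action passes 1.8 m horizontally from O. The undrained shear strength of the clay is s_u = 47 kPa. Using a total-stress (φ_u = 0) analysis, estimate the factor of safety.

FS = 4.38

Taking moments about the centre O, the resisting moment is provided by the undrained shear strength acting along the arc:
Arc length L_a = R·θ = 7.8·(83.6°·π/180) = 7.8·1.4591 = 11.38 m
M_R = s_u·L_a·R = 47·11.38·7.8 = 4172.3 kN·m/m
M_D = W·d = 529·1.8 = 952.2 kN·m/m
FS = M_R / M_D = 4172.3 / 952.2 = 4.382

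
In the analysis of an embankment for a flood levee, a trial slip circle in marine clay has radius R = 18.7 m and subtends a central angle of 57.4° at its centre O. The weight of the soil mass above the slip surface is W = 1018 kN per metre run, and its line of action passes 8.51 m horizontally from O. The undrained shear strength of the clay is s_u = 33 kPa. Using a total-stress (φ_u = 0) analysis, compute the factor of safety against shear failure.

FS = 1.33

Taking moments about the centre O, the resisting moment is provided by the undrained shear strength acting along the arc:
Arc length L_a = R·θ = 18.7·(57.4°·π/180) = 18.7·1.0018 = 18.73 m
M_R = s_u·L_a·R = 33·18.73·18.7 = 11560.8 kN·m/m
M_D = W·d = 1018·8.51 = 8663.2 kN·m/m
FS = M_R / M_D = 11560.8 / 8663.2 = 1.334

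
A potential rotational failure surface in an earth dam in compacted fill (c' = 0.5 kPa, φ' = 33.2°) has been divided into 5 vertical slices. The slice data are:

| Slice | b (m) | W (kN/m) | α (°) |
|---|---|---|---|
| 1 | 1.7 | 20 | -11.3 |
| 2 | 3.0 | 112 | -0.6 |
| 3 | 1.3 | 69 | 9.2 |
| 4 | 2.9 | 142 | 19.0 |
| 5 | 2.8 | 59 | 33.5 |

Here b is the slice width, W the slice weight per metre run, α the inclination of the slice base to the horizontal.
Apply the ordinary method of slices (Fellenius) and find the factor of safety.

FS = 3.03

Ordinary method of slices: FS = Σ[c'·Δl_i + (W_i cosα_i)·tanφ'] / Σ W_i sinα_i, with Δl_i = b_i / cosα_i.
Slice 1: Δl = 1.7/cos(-11.3°) = 1.734 m; N'_1 = 20·cos(-11.3°) = 19.6; c'Δl = 0.87; W sinα = -3.9
Slice 2: Δl = 3.0/cos(-0.6°) = 3.000 m; N'_2 = 112·cos(-0.6°) = 112.0; c'Δl = 1.50; W sinα = -1.2
Slice 3: Δl = 1.3/cos9.2° = 1.317 m; N'_3 = 69·cos9.2° = 68.1; c'Δl = 0.66; W sinα = 11.0
Slice 4: Δl = 2.9/cos19.0° = 3.067 m; N'_4 = 142·cos19.0° = 134.3; c'Δl = 1.53; W sinα = 46.2
Slice 5: Δl = 2.8/cos33.5° = 3.358 m; N'_5 = 59·cos33.5° = 49.2; c'Δl = 1.68; W sinα = 32.6
Σc'Δl = 6.2 kN/m; ΣN' = 383.2 kN/m; ΣW sinα = 84.7 kN/m
Resisting = 6.2 + 383.2·tan33.2° = 6.2 + 250.7 = 257.0 kN/m
FS = 257.0 / 84.7 = 3.033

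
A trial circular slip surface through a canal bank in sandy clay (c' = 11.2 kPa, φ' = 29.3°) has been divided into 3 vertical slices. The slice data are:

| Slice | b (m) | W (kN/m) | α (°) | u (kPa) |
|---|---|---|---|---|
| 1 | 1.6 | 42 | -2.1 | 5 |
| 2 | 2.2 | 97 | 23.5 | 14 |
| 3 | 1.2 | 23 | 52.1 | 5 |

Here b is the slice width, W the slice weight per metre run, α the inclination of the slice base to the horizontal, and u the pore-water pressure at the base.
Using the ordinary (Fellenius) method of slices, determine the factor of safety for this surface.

FS = 2.16

Ordinary method of slices: FS = Σ[c'·Δl_i + (W_i cosα_i − u_i·Δl_i)·tanφ'] / Σ W_i sinα_i, with Δl_i = b_i / cosα_i.
Slice 1: Δl = 1.6/cos(-2.1°) = 1.601 m; N'_1 = 42·cos(-2.1°) − 5·1.601 = 34.0; c'Δl = 17.93; W sinα = -1.5
Slice 2: Δl = 2.2/cos23.5° = 2.399 m; N'_2 = 97·cos23.5° − 14·2.399 = 55.4; c'Δl = 26.87; W sinα = 38.7
Slice 3: Δl = 1.2/cos52.1° = 1.953 m; N'_3 = 23·cos52.1° − 5·1.953 = 4.4; c'Δl = 21.88; W sinα = 18.1
Σc'Δl = 66.7 kN/m; ΣN' = 93.7 kN/m; ΣW sinα = 55.3 kN/m
Resisting = 66.7 + 93.7·tan29.3° = 66.7 + 52.6 = 119.3 kN/m
FS = 119.3 / 55.3 = 2.157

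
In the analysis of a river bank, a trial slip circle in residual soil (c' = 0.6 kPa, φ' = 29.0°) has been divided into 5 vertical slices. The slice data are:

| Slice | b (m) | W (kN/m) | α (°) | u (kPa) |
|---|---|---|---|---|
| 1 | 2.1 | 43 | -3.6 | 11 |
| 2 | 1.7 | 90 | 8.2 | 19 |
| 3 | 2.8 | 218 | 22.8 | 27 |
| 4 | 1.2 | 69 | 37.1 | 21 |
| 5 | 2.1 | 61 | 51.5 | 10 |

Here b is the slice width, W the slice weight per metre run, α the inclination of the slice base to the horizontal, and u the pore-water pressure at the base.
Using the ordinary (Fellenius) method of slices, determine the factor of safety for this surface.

Ordinary method of slices: FS = Σ[c'·Δl_i + (W_i cosα_i − u_i·Δl_i)·tanφ'] / Σ W_i sinα_i, with Δl_i = b_i / cosα_i.
Slice 1: Δl = 2.1/cos(-3.6°) = 2.104 m; N'_1 = 43·cos(-3.6°) − 11·2.104 = 19.8; c'Δl = 1.26; W sinα = -2.7
Slice 2: Δl = 1.7/cos8.2° = 1.718 m; N'_2 = 90·cos8.2° − 19·1.718 = 56.4; c'Δl = 1.03; W sinα = 12.8
Slice 3: Δl = 2.8/cos22.8° = 3.037 m; N'_3 = 218·cos22.8° − 27·3.037 = 119.0; c'Δl = 1.82; W sinα = 84.5
Slice 4: Δl = 1.2/cos37.1° = 1.505 m; N'_4 = 69·cos37.1° − 21·1.505 = 23.4; c'Δl = 0.90; W sinα = 41.6
Slice 5: Δl = 2.1/cos51.5° = 3.373 m; N'_5 = 61·cos51.5° − 10·3.373 = 4.2; c'Δl = 2.02; W sinα = 47.7
Σc'Δl = 7.0 kN/m; ΣN' = 222.9 kN/m; ΣW sinα = 184.0 kN/m
Resisting = 7.0 + 222.9·tan29.0° = 7.0 + 123.5 = 130.6 kN/m
FS = 130.6 / 184.0 = 0.710

FS = 0.71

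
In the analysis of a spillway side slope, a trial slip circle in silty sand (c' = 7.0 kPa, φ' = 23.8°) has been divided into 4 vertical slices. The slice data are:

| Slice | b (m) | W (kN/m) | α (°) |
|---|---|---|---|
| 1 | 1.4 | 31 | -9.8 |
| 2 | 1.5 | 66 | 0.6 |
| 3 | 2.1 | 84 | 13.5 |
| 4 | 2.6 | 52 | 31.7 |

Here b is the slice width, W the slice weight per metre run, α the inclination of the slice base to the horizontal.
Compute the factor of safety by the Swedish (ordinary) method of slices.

Ordinary method of slices: FS = Σ[c'·Δl_i + (W_i cosα_i)·tanφ'] / Σ W_i sinα_i, with Δl_i = b_i / cosα_i.
Slice 1: Δl = 1.4/cos(-9.8°) = 1.421 m; N'_1 = 31·cos(-9.8°) = 30.5; c'Δl = 9.95; W sinα = -5.3
Slice 2: Δl = 1.5/cos0.6° = 1.500 m; N'_2 = 66·cos0.6° = 66.0; c'Δl = 10.50; W sinα = 0.7
Slice 3: Δl = 2.1/cos13.5° = 2.160 m; N'_3 = 84·cos13.5° = 81.7; c'Δl = 15.12; W sinα = 19.6
Slice 4: Δl = 2.6/cos31.7° = 3.056 m; N'_4 = 52·cos31.7° = 44.2; c'Δl = 21.39; W sinα = 27.3
Σc'Δl = 57.0 kN/m; ΣN' = 222.5 kN/m; ΣW sinα = 42.3 kN/m
Resisting = 57.0 + 222.5·tan23.8° = 57.0 + 98.1 = 155.1 kN/m
FS = 155.1 / 42.3 = 3.662

FS = 3.66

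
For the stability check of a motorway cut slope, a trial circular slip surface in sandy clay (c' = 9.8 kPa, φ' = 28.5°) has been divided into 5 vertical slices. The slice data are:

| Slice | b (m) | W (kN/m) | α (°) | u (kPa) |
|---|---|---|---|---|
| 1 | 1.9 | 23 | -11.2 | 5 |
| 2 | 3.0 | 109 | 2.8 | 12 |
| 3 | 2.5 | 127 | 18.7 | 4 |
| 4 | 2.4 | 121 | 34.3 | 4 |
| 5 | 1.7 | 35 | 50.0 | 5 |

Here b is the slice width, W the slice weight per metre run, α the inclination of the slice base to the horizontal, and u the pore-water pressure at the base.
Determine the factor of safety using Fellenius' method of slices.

Ordinary method of slices: FS = Σ[c'·Δl_i + (W_i cosα_i − u_i·Δl_i)·tanφ'] / Σ W_i sinα_i, with Δl_i = b_i / cosα_i.
Slice 1: Δl = 1.9/cos(-11.2°) = 1.937 m; N'_1 = 23·cos(-11.2°) − 5·1.937 = 12.9; c'Δl = 18.98; W sinα = -4.5
Slice 2: Δl = 3.0/cos2.8° = 3.004 m; N'_2 = 109·cos2.8° − 12·3.004 = 72.8; c'Δl = 29.44; W sinα = 5.3
Slice 3: Δl = 2.5/cos18.7° = 2.639 m; N'_3 = 127·cos18.7° − 4·2.639 = 109.7; c'Δl = 25.87; W sinα = 40.7
Slice 4: Δl = 2.4/cos34.3° = 2.905 m; N'_4 = 121·cos34.3° − 4·2.905 = 88.3; c'Δl = 28.47; W sinα = 68.2
Slice 5: Δl = 1.7/cos50.0° = 2.645 m; N'_5 = 35·cos50.0° − 5·2.645 = 9.3; c'Δl = 25.92; W sinα = 26.8
Σc'Δl = 128.7 kN/m; ΣN' = 293.1 kN/m; ΣW sinα = 136.6 kN/m
Resisting = 128.7 + 293.1·tan28.5° = 128.7 + 159.1 = 287.8 kN/m
FS = 287.8 / 136.6 = 2.107

FS = 2.11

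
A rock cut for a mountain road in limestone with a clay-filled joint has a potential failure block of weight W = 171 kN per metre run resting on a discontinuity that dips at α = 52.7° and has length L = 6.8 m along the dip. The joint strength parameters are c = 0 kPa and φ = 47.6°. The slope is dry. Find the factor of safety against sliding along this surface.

Resolving the block weight along and normal to the plane and applying the Mohr–Coulomb strength on the joint:
N' = W cosα = 171·cos52.7° = 103.6 kN/m
Driving force T = W sinα = 171·sin52.7° = 136.0 kN/m
Resisting force R = c·L + N'·tanφ = 0·6.8 + 103.6·tan47.6° = 0.0 + 113.5 = 113.5 kN/m
FS = R / T = 113.5 / 136.0 = 0.834

FS = 0.83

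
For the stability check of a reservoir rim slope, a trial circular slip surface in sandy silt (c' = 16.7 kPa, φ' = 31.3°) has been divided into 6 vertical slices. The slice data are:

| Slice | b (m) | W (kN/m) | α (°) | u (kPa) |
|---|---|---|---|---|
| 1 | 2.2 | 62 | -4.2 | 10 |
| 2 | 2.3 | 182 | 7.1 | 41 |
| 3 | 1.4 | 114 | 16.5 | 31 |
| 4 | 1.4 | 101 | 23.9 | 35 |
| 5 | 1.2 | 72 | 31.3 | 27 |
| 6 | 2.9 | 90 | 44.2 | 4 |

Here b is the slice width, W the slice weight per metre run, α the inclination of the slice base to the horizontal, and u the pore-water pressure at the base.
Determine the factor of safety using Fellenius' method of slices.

Ordinary method of slices: FS = Σ[c'·Δl_i + (W_i cosα_i − u_i·Δl_i)·tanφ'] / Σ W_i sinα_i, with Δl_i = b_i / cosα_i.
Slice 1: Δl = 2.2/cos(-4.2°) = 2.206 m; N'_1 = 62·cos(-4.2°) − 10·2.206 = 39.8; c'Δl = 36.84; W sinα = -4.5
Slice 2: Δl = 2.3/cos7.1° = 2.318 m; N'_2 = 182·cos7.1° − 41·2.318 = 85.6; c'Δl = 38.71; W sinα = 22.5
Slice 3: Δl = 1.4/cos16.5° = 1.460 m; N'_3 = 114·cos16.5° − 31·1.460 = 64.0; c'Δl = 24.38; W sinα = 32.4
Slice 4: Δl = 1.4/cos23.9° = 1.531 m; N'_4 = 101·cos23.9° − 35·1.531 = 38.7; c'Δl = 25.57; W sinα = 40.9
Slice 5: Δl = 1.2/cos31.3° = 1.404 m; N'_5 = 72·cos31.3° − 27·1.404 = 23.6; c'Δl = 23.45; W sinα = 37.4
Slice 6: Δl = 2.9/cos44.2° = 4.045 m; N'_6 = 90·cos44.2° − 4·4.045 = 48.3; c'Δl = 67.55; W sinα = 62.7
Σc'Δl = 216.5 kN/m; ΣN' = 300.1 kN/m; ΣW sinα = 191.4 kN/m
Resisting = 216.5 + 300.1·tan31.3° = 216.5 + 182.5 = 399.0 kN/m
FS = 399.0 / 191.4 = 2.084

FS = 2.08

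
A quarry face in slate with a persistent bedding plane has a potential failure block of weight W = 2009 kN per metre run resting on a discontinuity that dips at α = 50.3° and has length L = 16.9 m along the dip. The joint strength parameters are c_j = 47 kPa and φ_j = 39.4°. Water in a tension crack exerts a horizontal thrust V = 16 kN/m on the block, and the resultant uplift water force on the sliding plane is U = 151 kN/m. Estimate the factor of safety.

FS = 1.10

Resolving the block weight along and normal to the plane and applying the Mohr–Coulomb strength on the joint:
N' = W cosα − U − V sinα = 2009·cos50.3° − 151 − 16·sin50.3° = 1120.0 kN/m
Driving force T = W sinα + V cosα = 2009·sin50.3° + 16·cos50.3° = 1555.9 kN/m
Resisting force R = c_j·L + N'·tanφ_j = 47·16.9 + 1120.0·tan39.4° = 794.3 + 920.0 = 1714.3 kN/m
FS = R / T = 1714.3 / 1555.9 = 1.102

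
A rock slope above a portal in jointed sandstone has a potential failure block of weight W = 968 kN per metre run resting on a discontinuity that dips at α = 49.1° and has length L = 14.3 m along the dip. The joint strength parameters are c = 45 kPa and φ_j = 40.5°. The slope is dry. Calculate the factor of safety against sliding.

FS = 1.62

Resolving the block weight along and normal to the plane and applying the Mohr–Coulomb strength on the joint:
N' = W cosα = 968·cos49.1° = 633.8 kN/m
Driving force T = W sinα = 968·sin49.1° = 731.7 kN/m
Resisting force R = c·L + N'·tanφ_j = 45·14.3 + 633.8·tan40.5° = 643.5 + 541.3 = 1184.8 kN/m
FS = R / T = 1184.8 / 731.7 = 1.619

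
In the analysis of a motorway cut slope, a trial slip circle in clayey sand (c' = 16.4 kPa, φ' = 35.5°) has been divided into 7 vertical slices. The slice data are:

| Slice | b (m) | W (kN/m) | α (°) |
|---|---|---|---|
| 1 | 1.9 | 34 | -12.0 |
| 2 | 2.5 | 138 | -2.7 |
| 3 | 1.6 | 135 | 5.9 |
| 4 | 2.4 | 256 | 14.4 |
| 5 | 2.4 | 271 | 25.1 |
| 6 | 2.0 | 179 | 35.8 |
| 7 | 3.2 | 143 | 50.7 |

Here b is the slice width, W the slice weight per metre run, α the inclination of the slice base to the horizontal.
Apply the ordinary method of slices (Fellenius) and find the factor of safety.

Ordinary method of slices: FS = Σ[c'·Δl_i + (W_i cosα_i)·tanφ'] / Σ W_i sinα_i, with Δl_i = b_i / cosα_i.
Slice 1: Δl = 1.9/cos(-12.0°) = 1.942 m; N'_1 = 34·cos(-12.0°) = 33.3; c'Δl = 31.86; W sinα = -7.1
Slice 2: Δl = 2.5/cos(-2.7°) = 2.503 m; N'_2 = 138·cos(-2.7°) = 137.8; c'Δl = 41.05; W sinα = -6.5
Slice 3: Δl = 1.6/cos5.9° = 1.609 m; N'_3 = 135·cos5.9° = 134.3; c'Δl = 26.38; W sinα = 13.9
Slice 4: Δl = 2.4/cos14.4° = 2.478 m; N'_4 = 256·cos14.4° = 248.0; c'Δl = 40.64; W sinα = 63.7
Slice 5: Δl = 2.4/cos25.1° = 2.650 m; N'_5 = 271·cos25.1° = 245.4; c'Δl = 43.46; W sinα = 115.0
Slice 6: Δl = 2.0/cos35.8° = 2.466 m; N'_6 = 179·cos35.8° = 145.2; c'Δl = 40.44; W sinα = 104.7
Slice 7: Δl = 3.2/cos50.7° = 5.052 m; N'_7 = 143·cos50.7° = 90.6; c'Δl = 82.86; W sinα = 110.7
Σc'Δl = 306.7 kN/m; ΣN' = 1034.5 kN/m; ΣW sinα = 394.3 kN/m
Resisting = 306.7 + 1034.5·tan35.5° = 306.7 + 737.9 = 1044.6 kN/m
FS = 1044.6 / 394.3 = 2.649

FS = 2.65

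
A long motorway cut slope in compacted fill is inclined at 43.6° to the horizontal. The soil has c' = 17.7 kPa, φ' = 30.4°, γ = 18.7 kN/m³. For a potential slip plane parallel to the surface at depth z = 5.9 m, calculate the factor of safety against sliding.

FS = 0.94

For an infinite slope with a slip plane parallel to the surface (no pore pressure): FS = [c' + γz cos²β tanφ'] / [γz sinβ cosβ].
γz = 18.7·5.9 = 110.33 kN/m²
Numerator = 17.7 + 110.33·cos²43.6°·tan30.4° = 17.7 + 110.33·0.5244·0.5867 = 51.646 kPa
Denominator = 110.33·sin43.6°·cos43.6° = 110.33·0.6896·0.7242 = 55.099 kPa
FS = 51.646 / 55.099 = 0.937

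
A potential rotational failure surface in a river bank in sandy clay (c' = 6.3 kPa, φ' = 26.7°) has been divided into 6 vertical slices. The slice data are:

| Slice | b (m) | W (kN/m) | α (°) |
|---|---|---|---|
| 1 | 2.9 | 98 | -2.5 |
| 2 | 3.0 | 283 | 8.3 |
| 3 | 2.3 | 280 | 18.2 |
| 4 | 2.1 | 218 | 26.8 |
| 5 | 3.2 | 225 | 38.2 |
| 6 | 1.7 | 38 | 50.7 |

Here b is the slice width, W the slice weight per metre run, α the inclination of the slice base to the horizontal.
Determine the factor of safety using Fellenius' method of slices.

Ordinary method of slices: FS = Σ[c'·Δl_i + (W_i cosα_i)·tanφ'] / Σ W_i sinα_i, with Δl_i = b_i / cosα_i.
Slice 1: Δl = 2.9/cos(-2.5°) = 2.903 m; N'_1 = 98·cos(-2.5°) = 97.9; c'Δl = 18.29; W sinα = -4.3
Slice 2: Δl = 3.0/cos8.3° = 3.032 m; N'_2 = 283·cos8.3° = 280.0; c'Δl = 19.10; W sinα = 40.9
Slice 3: Δl = 2.3/cos18.2° = 2.421 m; N'_3 = 280·cos18.2° = 266.0; c'Δl = 15.25; W sinα = 87.5
Slice 4: Δl = 2.1/cos26.8° = 2.353 m; N'_4 = 218·cos26.8° = 194.6; c'Δl = 14.82; W sinα = 98.3
Slice 5: Δl = 3.2/cos38.2° = 4.072 m; N'_5 = 225·cos38.2° = 176.8; c'Δl = 25.65; W sinα = 139.1
Slice 6: Δl = 1.7/cos50.7° = 2.684 m; N'_6 = 38·cos50.7° = 24.1; c'Δl = 16.91; W sinα = 29.4
Σc'Δl = 110.0 kN/m; ΣN' = 1039.4 kN/m; ΣW sinα = 390.9 kN/m
Resisting = 110.0 + 1039.4·tan26.7° = 110.0 + 522.8 = 632.8 kN/m
FS = 632.8 / 390.9 = 1.619

FS = 1.62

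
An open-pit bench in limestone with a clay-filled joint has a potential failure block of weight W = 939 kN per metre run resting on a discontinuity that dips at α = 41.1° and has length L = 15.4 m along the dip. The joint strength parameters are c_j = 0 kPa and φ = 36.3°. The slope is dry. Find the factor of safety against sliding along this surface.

Resolving the block weight along and normal to the plane and applying the Mohr–Coulomb strength on the joint:
N' = W cosα = 939·cos41.1° = 707.6 kN/m
Driving force T = W sinα = 939·sin41.1° = 617.3 kN/m
Resisting force R = c_j·L + N'·tanφ = 0·15.4 + 707.6·tan36.3° = 0.0 + 519.8 = 519.8 kN/m
FS = R / T = 519.8 / 617.3 = 0.842

FS = 0.84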